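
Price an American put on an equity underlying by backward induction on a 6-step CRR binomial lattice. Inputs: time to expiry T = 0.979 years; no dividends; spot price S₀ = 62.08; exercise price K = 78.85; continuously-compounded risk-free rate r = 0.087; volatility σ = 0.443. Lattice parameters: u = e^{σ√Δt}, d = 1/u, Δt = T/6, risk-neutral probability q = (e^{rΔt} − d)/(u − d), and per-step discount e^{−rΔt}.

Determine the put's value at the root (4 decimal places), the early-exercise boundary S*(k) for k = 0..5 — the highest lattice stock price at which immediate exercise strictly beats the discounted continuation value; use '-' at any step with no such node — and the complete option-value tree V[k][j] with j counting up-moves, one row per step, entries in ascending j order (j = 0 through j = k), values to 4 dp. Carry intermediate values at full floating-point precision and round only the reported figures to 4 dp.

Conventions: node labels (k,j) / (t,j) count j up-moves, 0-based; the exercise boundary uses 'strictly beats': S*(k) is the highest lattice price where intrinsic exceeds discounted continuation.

params: Δt=0.16317 u=1.19595 d=0.83615 q=0.49512 e^(-rΔt)=0.98590
t_6 payoffs: 57.6340 48.5046 35.4468 16.7700 0.0000 0.0000 0.0000
t_5: node(5,0) S=25.3733 payoff=53.4767 vs cont=52.3652 → 53.4767 [stop]  node(5,1) S=36.2917 payoff=42.5583 vs cont=41.4469 → 42.5583 [stop]  node(5,2) S=51.9083 payoff=26.9417 vs cont=25.8303 → 26.9417 [stop]  node(5,3) S=74.2449 payoff=4.6051 vs cont=8.3475 → 8.3475 [wait]  node(5,4) S=106.1931 payoff=0.0000 vs cont=0.0000 → 0.0000 [wait]  node(5,5) S=151.8888 payoff=0.0000 vs cont=0.0000 → 0.0000 [wait]  ⇒ S*(5)=51.9083
t_4: node(4,0) S=30.3454 payoff=48.5046 vs cont=47.3932 → 48.5046 [stop]  node(4,1) S=43.4032 payoff=35.4468 vs cont=34.3354 → 35.4468 [stop]  node(4,2) S=62.0800 payoff=16.7700 vs cont=17.4854 → 17.4854 [wait]  node(4,3) S=88.7935 payoff=0.0000 vs cont=4.1551 → 4.1551 [wait]  node(4,4) S=127.0021 payoff=0.0000 vs cont=0.0000 → 0.0000 [wait]  ⇒ S*(4)=43.4032
t_3: node(3,0) S=36.2917 payoff=42.5583 vs cont=41.4469 → 42.5583 [stop]  node(3,1) S=51.9083 payoff=26.9417 vs cont=26.1795 → 26.9417 [stop]  node(3,2) S=74.2449 payoff=4.6051 vs cont=10.7319 → 10.7319 [wait]  node(3,3) S=106.1931 payoff=0.0000 vs cont=2.0683 → 2.0683 [wait]  ⇒ S*(3)=51.9083
t_2: node(2,0) S=43.4032 payoff=35.4468 vs cont=34.3354 → 35.4468 [stop]  node(2,1) S=62.0800 payoff=16.7700 vs cont=18.6493 → 18.6493 [wait]  node(2,2) S=88.7935 payoff=0.0000 vs cont=6.3516 → 6.3516 [wait]  ⇒ S*(2)=43.4032
t_1: node(1,0) S=51.9083 payoff=26.9417 vs cont=26.7476 → 26.9417 [stop]  node(1,1) S=74.2449 payoff=4.6051 vs cont=12.3835 → 12.3835 [wait]  ⇒ S*(1)=51.9083
t_0: node(0,0) S=62.0800 payoff=16.7700 vs cont=19.4555 → 19.4555 [wait]  ⇒ S*(0)=-

price = 19.4555
boundary = - 51.9083 43.4032 51.9083 43.4032 51.9083
tree:
19.4555
26.9417 12.3835
35.4468 18.6493 6.3516
42.5583 26.9417 10.7319 2.0683
48.5046 35.4468 17.4854 4.1551 0.0000
53.4767 42.5583 26.9417 8.3475 0.0000 0.0000
57.6340 48.5046 35.4468 16.7700 0.0000 0.0000 0.0000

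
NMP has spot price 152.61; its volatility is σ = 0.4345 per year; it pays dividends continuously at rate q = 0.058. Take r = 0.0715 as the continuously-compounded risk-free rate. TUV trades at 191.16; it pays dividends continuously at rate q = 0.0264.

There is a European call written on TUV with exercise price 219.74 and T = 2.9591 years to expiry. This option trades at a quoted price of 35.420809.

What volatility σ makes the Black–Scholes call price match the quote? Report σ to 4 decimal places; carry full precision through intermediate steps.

sigma = 0.2986

At σ = 0.2986 the Black–Scholes value reproduces the quote:
σ√T = 0.2986·√2.9591 = 0.513653
d₁ = (ln(S/K) + (r−q+σ²/2)T) / (σ√T) = (ln(191.16/219.74) + (0.0715−0.0264+0.2986²/2)·2.9591) / 0.513653 = (-0.139334 + 0.265375) / 0.513653 = 0.245381
d₂ = d₁ − σ√T = 0.245381 − 0.513653 = -0.268272
e^{−rT} = 0.809308
e^{−qT} = 0.924853
N(d₁) = 0.596919,  N(d₂) = 0.394245
V = S·e^{−qT}·N(d₁) − K·e^{−rT}·N(d₂) = 105.532323 − 70.111514 = 35.420809 (the quoted price), and the Black–Scholes price is strictly increasing in σ, so σ is unique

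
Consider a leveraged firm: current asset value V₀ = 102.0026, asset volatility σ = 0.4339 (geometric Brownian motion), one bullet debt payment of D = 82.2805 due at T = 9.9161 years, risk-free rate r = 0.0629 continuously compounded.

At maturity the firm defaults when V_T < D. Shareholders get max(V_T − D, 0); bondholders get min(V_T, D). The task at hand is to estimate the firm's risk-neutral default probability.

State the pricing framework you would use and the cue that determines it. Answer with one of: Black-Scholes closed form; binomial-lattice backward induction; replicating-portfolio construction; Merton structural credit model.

framework: Merton structural credit model

Key observation: the question is about default risk generated by asset-value dynamics against a debt face of 82.2805 — the structural framework prices exactly that.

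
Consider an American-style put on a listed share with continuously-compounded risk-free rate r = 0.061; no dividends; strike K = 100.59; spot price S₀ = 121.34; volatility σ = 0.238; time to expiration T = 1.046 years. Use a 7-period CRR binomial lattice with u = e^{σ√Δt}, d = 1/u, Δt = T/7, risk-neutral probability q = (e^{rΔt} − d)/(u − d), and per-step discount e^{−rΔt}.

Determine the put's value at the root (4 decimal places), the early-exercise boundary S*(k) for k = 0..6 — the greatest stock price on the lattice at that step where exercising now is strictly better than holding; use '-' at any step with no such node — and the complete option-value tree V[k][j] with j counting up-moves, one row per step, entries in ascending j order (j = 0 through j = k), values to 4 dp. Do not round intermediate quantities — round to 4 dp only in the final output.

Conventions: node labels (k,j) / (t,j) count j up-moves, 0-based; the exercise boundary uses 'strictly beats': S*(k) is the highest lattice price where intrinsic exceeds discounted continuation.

price = 2.3273
boundary = - - - - 83.9811 76.5995 83.9811
tree:
2.3273
3.9817 0.8811
6.6383 1.6637 0.1932
10.7168 3.0889 0.4120 0.0000
16.6089 5.6085 0.8785 0.0000 0.0000
23.9905 9.8741 1.8731 0.0000 0.0000 0.0000
30.7233 16.6089 3.9940 0.0000 0.0000 0.0000 0.0000
36.8643 23.9905 8.5160 0.0000 0.0000 0.0000 0.0000 0.0000

Δt=0.14943  u=1.09637  d=0.91210  q=0.52671  discount=0.99093
step 7 (expiry): payoffs max(K−S,0) = 36.8643 23.9905 8.5160 0.0000 0.0000 0.0000 0.0000 0.0000
step 6: (k=6,j=0): S=69.8667, K−S=30.7233, hold=29.8106 ⇒ V=30.7233 exercise | (k=6,j=1): S=83.9811, K−S=16.6089, hold=15.6962 ⇒ V=16.6089 exercise | (k=6,j=2): S=100.9468, K−S=0.0000, hold=3.9940 ⇒ V=3.9940 continue | (k=6,j=3): S=121.3400, K−S=0.0000, hold=0.0000 ⇒ V=0.0000 continue | (k=6,j=4): S=145.8530, K−S=0.0000, hold=0.0000 ⇒ V=0.0000 continue | (k=6,j=5): S=175.3180, K−S=0.0000, hold=0.0000 ⇒ V=0.0000 continue | (k=6,j=6): S=210.7356, K−S=0.0000, hold=0.0000 ⇒ V=0.0000 continue  boundary S*=83.9811
step 5: (k=5,j=0): S=76.5995, K−S=23.9905, hold=23.0778 ⇒ V=23.9905 exercise | (k=5,j=1): S=92.0740, K−S=8.5160, hold=9.8741 ⇒ V=9.8741 continue | (k=5,j=2): S=110.6747, K−S=0.0000, hold=1.8731 ⇒ V=1.8731 continue | (k=5,j=3): S=133.0331, K−S=0.0000, hold=0.0000 ⇒ V=0.0000 continue | (k=5,j=4): S=159.9083, K−S=0.0000, hold=0.0000 ⇒ V=0.0000 continue | (k=5,j=5): S=192.2127, K−S=0.0000, hold=0.0000 ⇒ V=0.0000 continue  boundary S*=76.5995
step 4: (k=4,j=0): S=83.9811, K−S=16.6089, hold=16.4050 ⇒ V=16.6089 exercise | (k=4,j=1): S=100.9468, K−S=0.0000, hold=5.6085 ⇒ V=5.6085 continue | (k=4,j=2): S=121.3400, K−S=0.0000, hold=0.8785 ⇒ V=0.8785 continue | (k=4,j=3): S=145.8530, K−S=0.0000, hold=0.0000 ⇒ V=0.0000 continue | (k=4,j=4): S=175.3180, K−S=0.0000, hold=0.0000 ⇒ V=0.0000 continue  boundary S*=83.9811
step 3: (k=3,j=0): S=92.0740, K−S=8.5160, hold=10.7168 ⇒ V=10.7168 continue | (k=3,j=1): S=110.6747, K−S=0.0000, hold=3.0889 ⇒ V=3.0889 continue | (k=3,j=2): S=133.0331, K−S=0.0000, hold=0.4120 ⇒ V=0.4120 continue | (k=3,j=3): S=159.9083, K−S=0.0000, hold=0.0000 ⇒ V=0.0000 continue  boundary S*=-
step 2: (k=2,j=0): S=100.9468, K−S=0.0000, hold=6.6383 ⇒ V=6.6383 continue | (k=2,j=1): S=121.3400, K−S=0.0000, hold=1.6637 ⇒ V=1.6637 continue | (k=2,j=2): S=145.8530, K−S=0.0000, hold=0.1932 ⇒ V=0.1932 continue  boundary S*=-
step 1: (k=1,j=0): S=110.6747, K−S=0.0000, hold=3.9817 ⇒ V=3.9817 continue | (k=1,j=1): S=133.0331, K−S=0.0000, hold=0.8811 ⇒ V=0.8811 continue  boundary S*=-
step 0: (k=0,j=0): S=121.3400, K−S=0.0000, hold=2.3273 ⇒ V=2.3273 continue  boundary S*=-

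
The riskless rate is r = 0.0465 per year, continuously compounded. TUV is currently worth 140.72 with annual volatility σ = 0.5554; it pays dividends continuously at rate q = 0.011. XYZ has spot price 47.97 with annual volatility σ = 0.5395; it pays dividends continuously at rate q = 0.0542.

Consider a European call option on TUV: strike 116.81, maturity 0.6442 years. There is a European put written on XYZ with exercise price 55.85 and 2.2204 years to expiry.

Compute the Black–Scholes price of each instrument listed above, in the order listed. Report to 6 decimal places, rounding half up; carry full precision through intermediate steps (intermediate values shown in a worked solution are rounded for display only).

[TUV call K=116.81]
σ√T = 0.5554·√0.6442 = 0.445776
d₁ = (ln(S/K) + (r−q+σ²/2)T) / (σ√T) = (ln(140.72/116.81) + (0.0465−0.011+0.5554²/2)·0.6442) / 0.445776 = (0.186223 + 0.122227) / 0.445776 = 0.691941
d₂ = d₁ − σ√T = 0.691941 − 0.445776 = 0.246166
e^{−rT} = 0.970489
e^{−qT} = 0.992939
N(d₁) = 0.755513,  N(d₂) = 0.597223
price = S·e^{−qT}·N(d₁) − K·e^{−rT}·N(d₂) = 105.565057 − 67.702875 = 37.862182
[XYZ put K=55.85]
σ√T = 0.5395·√2.2204 = 0.803909
d₁ = (ln(S/K) + (r−q+σ²/2)T) / (σ√T) = (ln(47.97/55.85) + (0.0465−0.0542+0.5395²/2)·2.2204) / 0.803909 = (-0.152094 + 0.306038) / 0.803909 = 0.191495
d₂ = d₁ − σ√T = 0.191495 − 0.803909 = -0.612415
e^{−rT} = 0.901903
e^{−qT} = 0.886614
N(−d₁) = 0.424069,  N(−d₂) = 0.729868
price = K·e^{−rT}·N(−d₂) − S·e^{−qT}·N(−d₁) = 36.764391 − 18.036025 = 18.728366

price(TUV call K=116.81) = 37.862182
price(XYZ put K=55.85) = 18.728366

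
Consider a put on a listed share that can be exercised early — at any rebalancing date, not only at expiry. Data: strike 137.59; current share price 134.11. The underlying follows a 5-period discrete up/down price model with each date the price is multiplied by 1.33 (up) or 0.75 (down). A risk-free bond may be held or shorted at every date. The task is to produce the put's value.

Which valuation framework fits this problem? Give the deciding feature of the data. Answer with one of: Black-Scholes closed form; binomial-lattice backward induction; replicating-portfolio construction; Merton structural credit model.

framework: binomial-lattice backward induction

Key observation: the exercise right at every one of the 5 steps is what matters: each node needs max(137.59 − S, continuation), which only the stepwise tree valuation starting from spot 134.11 delivers.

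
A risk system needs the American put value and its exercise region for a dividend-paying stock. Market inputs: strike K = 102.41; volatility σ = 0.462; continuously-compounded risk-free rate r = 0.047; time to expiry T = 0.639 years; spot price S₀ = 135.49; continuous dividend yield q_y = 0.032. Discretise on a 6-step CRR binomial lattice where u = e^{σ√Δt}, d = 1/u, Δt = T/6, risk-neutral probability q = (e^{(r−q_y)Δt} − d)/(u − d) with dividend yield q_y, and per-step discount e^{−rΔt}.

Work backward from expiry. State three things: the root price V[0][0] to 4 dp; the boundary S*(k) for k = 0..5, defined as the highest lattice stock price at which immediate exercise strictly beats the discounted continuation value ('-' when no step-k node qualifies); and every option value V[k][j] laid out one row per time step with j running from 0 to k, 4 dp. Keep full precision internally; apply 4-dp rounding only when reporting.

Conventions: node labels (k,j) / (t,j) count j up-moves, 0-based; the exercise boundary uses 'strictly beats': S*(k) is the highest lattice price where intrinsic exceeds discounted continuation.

Δt=0.10650  u=1.16273  d=0.86004  q=0.46766  discount=0.99501
step 6 (expiry): payoffs max(K−S,0) = 47.5780 28.2804 2.1911 0.0000 0.0000 0.0000 0.0000
step 5: (k=5,j=0): S=63.7548, K−S=38.6552, hold=38.3608 ⇒ V=38.6552 exercise | (k=5,j=1): S=86.1927, K−S=16.2173, hold=15.9992 ⇒ V=16.2173 exercise | (k=5,j=2): S=116.5275, K−S=0.0000, hold=1.1606 ⇒ V=1.1606 continue | (k=5,j=3): S=157.5383, K−S=0.0000, hold=0.0000 ⇒ V=0.0000 continue | (k=5,j=4): S=212.9824, K−S=0.0000, hold=0.0000 ⇒ V=0.0000 continue | (k=5,j=5): S=287.9397, K−S=0.0000, hold=0.0000 ⇒ V=0.0000 continue  boundary S*=86.1927
step 4: (k=4,j=0): S=74.1296, K−S=28.2804, hold=28.0212 ⇒ V=28.2804 exercise | (k=4,j=1): S=100.2189, K−S=2.1911, hold=9.1300 ⇒ V=9.1300 continue | (k=4,j=2): S=135.4900, K−S=0.0000, hold=0.6147 ⇒ V=0.6147 continue | (k=4,j=3): S=183.1745, K−S=0.0000, hold=0.0000 ⇒ V=0.0000 continue | (k=4,j=4): S=247.6411, K−S=0.0000, hold=0.0000 ⇒ V=0.0000 continue  boundary S*=74.1296
step 3: (k=3,j=0): S=86.1927, K−S=16.2173, hold=19.2280 ⇒ V=19.2280 continue | (k=3,j=1): S=116.5275, K−S=0.0000, hold=5.1221 ⇒ V=5.1221 continue | (k=3,j=2): S=157.5383, K−S=0.0000, hold=0.3256 ⇒ V=0.3256 continue | (k=3,j=3): S=212.9824, K−S=0.0000, hold=0.0000 ⇒ V=0.0000 continue  boundary S*=-
step 2: (k=2,j=0): S=100.2189, K−S=2.1911, hold=12.5682 ⇒ V=12.5682 continue | (k=2,j=1): S=135.4900, K−S=0.0000, hold=2.8646 ⇒ V=2.8646 continue | (k=2,j=2): S=183.1745, K−S=0.0000, hold=0.1725 ⇒ V=0.1725 continue  boundary S*=-
step 1: (k=1,j=0): S=116.5275, K−S=0.0000, hold=7.9901 ⇒ V=7.9901 continue | (k=1,j=1): S=157.5383, K−S=0.0000, hold=1.5976 ⇒ V=1.5976 continue  boundary S*=-
step 0: (k=0,j=0): S=135.4900, K−S=0.0000, hold=4.9756 ⇒ V=4.9756 continue  boundary S*=-

price = 4.9756
boundary = - - - - 74.1296 86.1927
tree:
4.9756
7.9901 1.5976
12.5682 2.8646 0.1725
19.2280 5.1221 0.3256 0.0000
28.2804 9.1300 0.6147 0.0000 0.0000
38.6552 16.2173 1.1606 0.0000 0.0000 0.0000
47.5780 28.2804 2.1911 0.0000 0.0000 0.0000 0.0000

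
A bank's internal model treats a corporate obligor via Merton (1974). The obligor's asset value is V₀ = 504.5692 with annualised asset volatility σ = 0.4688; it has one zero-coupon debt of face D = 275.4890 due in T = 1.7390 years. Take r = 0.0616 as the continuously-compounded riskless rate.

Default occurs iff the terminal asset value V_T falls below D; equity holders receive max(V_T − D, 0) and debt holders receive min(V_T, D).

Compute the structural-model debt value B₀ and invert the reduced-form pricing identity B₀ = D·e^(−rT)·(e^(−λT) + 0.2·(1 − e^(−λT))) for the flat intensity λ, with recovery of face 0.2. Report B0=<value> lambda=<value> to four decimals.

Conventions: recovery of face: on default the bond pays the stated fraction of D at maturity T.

B0=234.4166 lambda=0.0393

With assets at 504.5692 and a single debt payment of 275.4890 at 1.7390 years:
d₁ = [ln(V₀/D) + (r + σ²/2)T] / (σ√T)
   = [ln(504.5692/275.4890) + (0.0616 + 0.5·0.4688²)·1.7390] / (0.4688·√1.7390)
   = [0.605157 + 0.298215] / 0.618212 = 1.461267
d₂ = d₁ − σ√T = 1.461267 − 0.618212 = 0.843055
N(d₁) = 0.928029,  N(d₂) = 0.800401,  e^(−rT) = 0.898416
E₀ = V₀·N(d₁) − D·e^(−rT)·N(d₂)
   = 504.5692·0.928029 − 275.4890·0.898416·0.800401 = 270.152598
B₀ = V₀ − E₀ = 504.5692 − 270.152598 = 234.416602
e^(−λT) = (B₀·e^(rT)/D − 0.2)/(1 − 0.2) = (234.4166·1.113070/275.4890 − 0.2)/0.8 = 0.93390480
λ = −ln(0.93390480)/1.7390 = 0.039322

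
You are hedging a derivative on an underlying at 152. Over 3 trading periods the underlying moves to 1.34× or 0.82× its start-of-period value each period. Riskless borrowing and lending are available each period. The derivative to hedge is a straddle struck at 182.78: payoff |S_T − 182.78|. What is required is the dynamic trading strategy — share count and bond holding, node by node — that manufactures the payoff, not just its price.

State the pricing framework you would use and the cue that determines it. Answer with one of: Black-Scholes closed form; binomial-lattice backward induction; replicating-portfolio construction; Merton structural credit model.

Key observation: the mandate to exhibit the hedge at every date and state singles out the replicating-portfolio construction on the 3-period tree with factors 1.34 and 0.82 from 152.

framework: replicating-portfolio construction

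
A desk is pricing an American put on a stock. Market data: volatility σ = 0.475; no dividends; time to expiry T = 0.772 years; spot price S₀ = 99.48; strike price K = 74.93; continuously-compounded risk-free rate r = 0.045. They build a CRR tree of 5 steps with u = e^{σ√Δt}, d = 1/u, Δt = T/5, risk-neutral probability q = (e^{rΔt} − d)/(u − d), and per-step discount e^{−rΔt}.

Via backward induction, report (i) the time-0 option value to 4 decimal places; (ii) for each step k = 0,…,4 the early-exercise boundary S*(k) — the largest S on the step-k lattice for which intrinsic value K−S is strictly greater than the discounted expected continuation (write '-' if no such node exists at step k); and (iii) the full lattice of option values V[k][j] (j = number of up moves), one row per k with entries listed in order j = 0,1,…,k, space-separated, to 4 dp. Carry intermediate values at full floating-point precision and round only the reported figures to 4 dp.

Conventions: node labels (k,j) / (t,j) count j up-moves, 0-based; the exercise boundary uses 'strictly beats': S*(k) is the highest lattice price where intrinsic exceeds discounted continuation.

price = 4.6641
boundary = - - - - 47.1519
tree:
4.6641
7.6727 1.3679
12.3014 2.6090 0.0000
19.0133 4.9762 0.0000 0.0000
27.7781 9.4912 0.0000 0.0000 0.0000
35.8063 18.1025 0.0000 0.0000 0.0000 0.0000

Δt=0.15440  u=1.20520  d=0.82974  q=0.47204  discount=0.99308
step 5 (expiry): payoffs max(K−S,0) = 35.8063 18.1025 0.0000 0.0000 0.0000 0.0000
step 4: (k=4,j=0): S=47.1519, K−S=27.7781, hold=27.2593 ⇒ V=27.7781 exercise | (k=4,j=1): S=68.4885, K−S=6.4415, hold=9.4912 ⇒ V=9.4912 continue | (k=4,j=2): S=99.4800, K−S=0.0000, hold=0.0000 ⇒ V=0.0000 continue | (k=4,j=3): S=144.4954, K−S=0.0000, hold=0.0000 ⇒ V=0.0000 continue | (k=4,j=4): S=209.8805, K−S=0.0000, hold=0.0000 ⇒ V=0.0000 continue  boundary S*=47.1519
step 3: (k=3,j=0): S=56.8275, K−S=18.1025, hold=19.0133 ⇒ V=19.0133 continue | (k=3,j=1): S=82.5423, K−S=0.0000, hold=4.9762 ⇒ V=4.9762 continue | (k=3,j=2): S=119.8933, K−S=0.0000, hold=0.0000 ⇒ V=0.0000 continue | (k=3,j=3): S=174.1458, K−S=0.0000, hold=0.0000 ⇒ V=0.0000 continue  boundary S*=-
step 2: (k=2,j=0): S=68.4885, K−S=6.4415, hold=12.3014 ⇒ V=12.3014 continue | (k=2,j=1): S=99.4800, K−S=0.0000, hold=2.6090 ⇒ V=2.6090 continue | (k=2,j=2): S=144.4954, K−S=0.0000, hold=0.0000 ⇒ V=0.0000 continue  boundary S*=-
step 1: (k=1,j=0): S=82.5423, K−S=0.0000, hold=7.6727 ⇒ V=7.6727 continue | (k=1,j=1): S=119.8933, K−S=0.0000, hold=1.3679 ⇒ V=1.3679 continue  boundary S*=-
step 0: (k=0,j=0): S=99.4800, K−S=0.0000, hold=4.6641 ⇒ V=4.6641 continue  boundary S*=-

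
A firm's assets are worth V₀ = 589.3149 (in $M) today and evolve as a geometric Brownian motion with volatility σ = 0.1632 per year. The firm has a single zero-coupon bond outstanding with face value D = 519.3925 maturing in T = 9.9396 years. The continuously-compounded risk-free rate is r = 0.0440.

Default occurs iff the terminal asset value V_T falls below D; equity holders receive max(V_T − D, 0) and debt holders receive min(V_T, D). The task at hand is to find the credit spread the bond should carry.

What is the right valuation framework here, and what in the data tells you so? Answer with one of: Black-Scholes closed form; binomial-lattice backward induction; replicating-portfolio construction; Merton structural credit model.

Key observation: the asked-for credit quantity lives on the firm's capital structure — asset value, asset volatility, debt face 519.3925 — which is the structural model's domain.

framework: Merton structural credit model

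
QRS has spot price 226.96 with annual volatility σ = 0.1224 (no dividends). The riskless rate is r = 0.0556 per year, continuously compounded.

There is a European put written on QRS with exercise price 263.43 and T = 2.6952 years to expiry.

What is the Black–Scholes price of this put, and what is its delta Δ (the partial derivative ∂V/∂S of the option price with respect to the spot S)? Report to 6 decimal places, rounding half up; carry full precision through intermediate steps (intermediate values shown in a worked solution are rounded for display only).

price = 18.061118
Δ = -0.458327

σ√T = 0.1224·√2.6952 = 0.200945
d₁ = (ln(S/K) + (r+σ²/2)T) / (σ√T) = (ln(226.96/263.43) + (0.0556+0.1224²/2)·2.6952) / 0.200945 = (-0.149014 + 0.170043) / 0.200945 = 0.104649
d₂ = d₁ − σ√T = 0.104649 − 0.200945 = -0.096296
e^{−rT} = 0.860834
N(−d₁) = 0.458327,  N(−d₂) = 0.538357
Put price V = K·e^{−rT}·N(−d₂) − S·N(−d₁) = 122.083064 − 104.021946 = 18.061118
Δ = −N(−d₁) = -0.458327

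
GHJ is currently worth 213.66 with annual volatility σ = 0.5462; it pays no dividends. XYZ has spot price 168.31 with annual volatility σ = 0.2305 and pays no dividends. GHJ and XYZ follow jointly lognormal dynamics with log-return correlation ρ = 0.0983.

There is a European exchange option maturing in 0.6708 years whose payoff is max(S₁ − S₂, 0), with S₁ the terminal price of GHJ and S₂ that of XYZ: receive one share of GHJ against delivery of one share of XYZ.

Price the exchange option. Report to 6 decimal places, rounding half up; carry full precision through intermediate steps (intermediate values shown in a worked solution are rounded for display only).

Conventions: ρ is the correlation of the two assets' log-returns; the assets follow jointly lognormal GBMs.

σ_eff = √(σ₁² + σ₂² − 2ρσ₁σ₂) = √(0.5462² + 0.2305² − 2·0.0983·0.5462·0.2305) = 0.571588
d₁ = (ln(S₁/S₂) + (q₂ − q₁ + σ_eff²/2)T) / (σ_eff√T) = (ln(213.66/168.31) + (0.0 − 0.0 + 0.163356)·0.6708) / 0.468144 = 0.743698
d₂ = d₁ − σ_eff√T = 0.743698 − 0.468144 = 0.275554
N(d₁) = 0.771470,  N(d₂) = 0.608555
V = S₁·e^{−q₁T}·N(d₁) − S₂·e^{−q₂T}·N(d₂) = 164.832370 − 102.425826 = 62.406544
Key observation: no risk-free rate is needed — with the second asset as numeraire the exchange option is a call on the ratio S₁/S₂, and r cancels out of the value.

exchange price = 62.406544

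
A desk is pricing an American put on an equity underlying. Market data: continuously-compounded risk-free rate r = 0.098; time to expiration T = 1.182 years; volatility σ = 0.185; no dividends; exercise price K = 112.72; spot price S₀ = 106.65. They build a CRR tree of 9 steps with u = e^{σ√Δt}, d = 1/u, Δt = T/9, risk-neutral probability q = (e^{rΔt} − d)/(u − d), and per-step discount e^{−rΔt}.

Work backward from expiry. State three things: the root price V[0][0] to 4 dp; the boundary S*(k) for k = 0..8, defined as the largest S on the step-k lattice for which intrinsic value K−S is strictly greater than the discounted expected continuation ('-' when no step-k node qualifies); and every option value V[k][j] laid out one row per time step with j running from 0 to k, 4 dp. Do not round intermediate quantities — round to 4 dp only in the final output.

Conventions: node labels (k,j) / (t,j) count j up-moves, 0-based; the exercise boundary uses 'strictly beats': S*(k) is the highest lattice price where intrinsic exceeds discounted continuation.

Δt=0.13133  u=1.06934  d=0.93515  q=0.57978  discount=0.98721
step 9 (expiry): payoffs max(K−S,0) = 54.3876 46.0173 36.4459 25.5011 12.9858 0.0000 0.0000 0.0000 0.0000 0.0000
step 8: (k=8,j=0): S=62.3773, K−S=50.3427, hold=48.9012 ⇒ V=50.3427 exercise | (k=8,j=1): S=71.3280, K−S=41.3920, hold=39.9505 ⇒ V=41.3920 exercise | (k=8,j=2): S=81.5631, K−S=31.1569, hold=29.7154 ⇒ V=31.1569 exercise | (k=8,j=3): S=93.2668, K−S=19.4532, hold=18.0117 ⇒ V=19.4532 exercise | (k=8,j=4): S=106.6500, K−S=6.0700, hold=5.3871 ⇒ V=6.0700 exercise | (k=8,j=5): S=121.9535, K−S=0.0000, hold=0.0000 ⇒ V=0.0000 continue | (k=8,j=6): S=139.4531, K−S=0.0000, hold=0.0000 ⇒ V=0.0000 continue | (k=8,j=7): S=159.4636, K−S=0.0000, hold=0.0000 ⇒ V=0.0000 continue | (k=8,j=8): S=182.3456, K−S=0.0000, hold=0.0000 ⇒ V=0.0000 continue  boundary S*=106.6500
step 7: (k=7,j=0): S=66.7027, K−S=46.0173, hold=44.5758 ⇒ V=46.0173 exercise | (k=7,j=1): S=76.2741, K−S=36.4459, hold=35.0044 ⇒ V=36.4459 exercise | (k=7,j=2): S=87.2189, K−S=25.5011, hold=24.0596 ⇒ V=25.5011 exercise | (k=7,j=3): S=99.7342, K−S=12.9858, hold=11.5443 ⇒ V=12.9858 exercise | (k=7,j=4): S=114.0454, K−S=0.0000, hold=2.5181 ⇒ V=2.5181 continue | (k=7,j=5): S=130.4101, K−S=0.0000, hold=0.0000 ⇒ V=0.0000 continue | (k=7,j=6): S=149.1231, K−S=0.0000, hold=0.0000 ⇒ V=0.0000 continue | (k=7,j=7): S=170.5212, K−S=0.0000, hold=0.0000 ⇒ V=0.0000 continue  boundary S*=99.7342
step 6: (k=6,j=0): S=71.3280, K−S=41.3920, hold=39.9505 ⇒ V=41.3920 exercise | (k=6,j=1): S=81.5631, K−S=31.1569, hold=29.7154 ⇒ V=31.1569 exercise | (k=6,j=2): S=93.2668, K−S=19.4532, hold=18.0117 ⇒ V=19.4532 exercise | (k=6,j=3): S=106.6500, K−S=6.0700, hold=6.8284 ⇒ V=6.8284 continue | (k=6,j=4): S=121.9535, K−S=0.0000, hold=1.0446 ⇒ V=1.0446 continue | (k=6,j=5): S=139.4531, K−S=0.0000, hold=0.0000 ⇒ V=0.0000 continue | (k=6,j=6): S=159.4636, K−S=0.0000, hold=0.0000 ⇒ V=0.0000 continue  boundary S*=93.2668
step 5: (k=5,j=0): S=76.2741, K−S=36.4459, hold=35.0044 ⇒ V=36.4459 exercise | (k=5,j=1): S=87.2189, K−S=25.5011, hold=24.0596 ⇒ V=25.5011 exercise | (k=5,j=2): S=99.7342, K−S=12.9858, hold=11.9784 ⇒ V=12.9858 exercise | (k=5,j=3): S=114.0454, K−S=0.0000, hold=3.4306 ⇒ V=3.4306 continue | (k=5,j=4): S=130.4101, K−S=0.0000, hold=0.4334 ⇒ V=0.4334 continue | (k=5,j=5): S=149.1231, K−S=0.0000, hold=0.0000 ⇒ V=0.0000 continue  boundary S*=99.7342
step 4: (k=4,j=0): S=81.5631, K−S=31.1569, hold=29.7154 ⇒ V=31.1569 exercise | (k=4,j=1): S=93.2668, K−S=19.4532, hold=18.0117 ⇒ V=19.4532 exercise | (k=4,j=2): S=106.6500, K−S=6.0700, hold=7.3507 ⇒ V=7.3507 continue | (k=4,j=3): S=121.9535, K−S=0.0000, hold=1.6712 ⇒ V=1.6712 continue | (k=4,j=4): S=139.4531, K−S=0.0000, hold=0.1798 ⇒ V=0.1798 continue  boundary S*=93.2668
step 3: (k=3,j=0): S=87.2189, K−S=25.5011, hold=24.0596 ⇒ V=25.5011 exercise | (k=3,j=1): S=99.7342, K−S=12.9858, hold=12.2773 ⇒ V=12.9858 exercise | (k=3,j=2): S=114.0454, K−S=0.0000, hold=4.0060 ⇒ V=4.0060 continue | (k=3,j=3): S=130.4101, K−S=0.0000, hold=0.7962 ⇒ V=0.7962 continue  boundary S*=99.7342
step 2: (k=2,j=0): S=93.2668, K−S=19.4532, hold=18.0117 ⇒ V=19.4532 exercise | (k=2,j=1): S=106.6500, K−S=6.0700, hold=7.6800 ⇒ V=7.6800 continue | (k=2,j=2): S=121.9535, K−S=0.0000, hold=2.1176 ⇒ V=2.1176 continue  boundary S*=93.2668
step 1: (k=1,j=0): S=99.7342, K−S=12.9858, hold=12.4658 ⇒ V=12.9858 exercise | (k=1,j=1): S=114.0454, K−S=0.0000, hold=4.3980 ⇒ V=4.3980 continue  boundary S*=99.7342
step 0: (k=0,j=0): S=106.6500, K−S=6.0700, hold=7.9044 ⇒ V=7.9044 continue  boundary S*=-

price = 7.9044
boundary = - 99.7342 93.2668 99.7342 93.2668 99.7342 93.2668 99.7342 106.6500
tree:
7.9044
12.9858 4.3980
19.4532 7.6800 2.1176
25.5011 12.9858 4.0060 0.7962
31.1569 19.4532 7.3507 1.6712 0.1798
36.4459 25.5011 12.9858 3.4306 0.4334 0.0000
41.3920 31.1569 19.4532 6.8284 1.0446 0.0000 0.0000
46.0173 36.4459 25.5011 12.9858 2.5181 0.0000 0.0000 0.0000
50.3427 41.3920 31.1569 19.4532 6.0700 0.0000 0.0000 0.0000 0.0000
54.3876 46.0173 36.4459 25.5011 12.9858 0.0000 0.0000 0.0000 0.0000 0.0000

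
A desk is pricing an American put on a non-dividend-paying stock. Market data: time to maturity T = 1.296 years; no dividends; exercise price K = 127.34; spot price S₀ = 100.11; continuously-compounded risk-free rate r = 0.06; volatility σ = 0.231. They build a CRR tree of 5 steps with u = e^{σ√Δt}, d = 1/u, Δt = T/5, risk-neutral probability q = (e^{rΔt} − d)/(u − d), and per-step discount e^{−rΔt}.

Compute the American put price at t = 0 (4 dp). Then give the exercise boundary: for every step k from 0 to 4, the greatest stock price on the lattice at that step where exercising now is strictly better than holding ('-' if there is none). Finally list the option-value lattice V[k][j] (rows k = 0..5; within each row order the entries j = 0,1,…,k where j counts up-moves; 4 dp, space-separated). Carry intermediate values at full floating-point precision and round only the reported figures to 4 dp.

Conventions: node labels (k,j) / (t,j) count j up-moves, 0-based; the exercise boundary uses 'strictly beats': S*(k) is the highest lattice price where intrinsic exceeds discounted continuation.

price = 27.2300
boundary = 100.1100 89.0024 100.1100 89.0024 100.1100
tree:
27.2300
38.3376 17.1126
48.2127 27.2300 8.8929
56.9922 38.3376 15.9614 3.0607
64.7975 48.2127 27.2300 6.7159 0.0000
71.7369 56.9922 38.3376 14.7362 0.0000 0.0000

params: Δt=0.25920 u=1.12480 d=0.88905 q=0.53711 e^(-rΔt)=0.98457
t_5 payoffs: 71.7369 56.9922 38.3376 14.7362 0.0000 0.0000
t_4: node(4,0) S=62.5425 payoff=64.7975 vs cont=62.8325 → 64.7975 [stop]  node(4,1) S=79.1273 payoff=48.2127 vs cont=46.2477 → 48.2127 [stop]  node(4,2) S=100.1100 payoff=27.2300 vs cont=25.2649 → 27.2300 [stop]  node(4,3) S=126.6569 payoff=0.6831 vs cont=6.7159 → 6.7159 [wait]  node(4,4) S=160.2433 payoff=0.0000 vs cont=0.0000 → 0.0000 [wait]  ⇒ S*(4)=100.1100
t_3: node(3,0) S=70.3478 payoff=56.9922 vs cont=55.0271 → 56.9922 [stop]  node(3,1) S=89.0024 payoff=38.3376 vs cont=36.3725 → 38.3376 [stop]  node(3,2) S=112.6038 payoff=14.7362 vs cont=15.9614 → 15.9614 [wait]  node(3,3) S=142.4637 payoff=0.0000 vs cont=3.0607 → 3.0607 [wait]  ⇒ S*(3)=89.0024
t_2: node(2,0) S=79.1273 payoff=48.2127 vs cont=46.2477 → 48.2127 [stop]  node(2,1) S=100.1100 payoff=27.2300 vs cont=25.9129 → 27.2300 [stop]  node(2,2) S=126.6569 payoff=0.6831 vs cont=8.8929 → 8.8929 [wait]  ⇒ S*(2)=100.1100
t_1: node(1,0) S=89.0024 payoff=38.3376 vs cont=36.3725 → 38.3376 [stop]  node(1,1) S=112.6038 payoff=14.7362 vs cont=17.1126 → 17.1126 [wait]  ⇒ S*(1)=89.0024
t_0: node(0,0) S=100.1100 payoff=27.2300 vs cont=26.5217 → 27.2300 [stop]  ⇒ S*(0)=100.1100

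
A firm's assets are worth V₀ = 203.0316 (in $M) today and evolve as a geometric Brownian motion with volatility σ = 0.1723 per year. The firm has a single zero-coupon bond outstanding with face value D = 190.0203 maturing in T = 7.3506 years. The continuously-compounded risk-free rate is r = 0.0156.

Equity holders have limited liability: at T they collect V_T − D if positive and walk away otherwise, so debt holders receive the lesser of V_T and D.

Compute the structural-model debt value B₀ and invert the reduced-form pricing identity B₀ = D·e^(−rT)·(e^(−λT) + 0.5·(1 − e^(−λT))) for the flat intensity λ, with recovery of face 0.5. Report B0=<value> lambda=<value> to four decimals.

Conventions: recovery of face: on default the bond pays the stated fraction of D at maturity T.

B0=149.3463 lambda=0.0368

Work the structural quantities from V₀ = 203.0316 against face 190.0203:
d₁ = [ln(V₀/D) + (r + σ²/2)T] / (σ√T)
   = [ln(203.0316/190.0203) + (0.0156 + 0.5·0.1723²)·7.3506] / (0.1723·√7.3506)
   = [0.066231 + 0.223779] / 0.467140 = 0.620820
d₂ = d₁ − σ√T = 0.620820 − 0.467140 = 0.153681
N(d₁) = 0.732641,  N(d₂) = 0.561069,  e^(−rT) = 0.891661
E₀ = V₀·N(d₁) − D·e^(−rT)·N(d₂)
   = 203.0316·0.732641 − 190.0203·0.891661·0.561069 = 53.685263
B₀ = V₀ − E₀ = 203.0316 − 53.685263 = 149.346337
e^(−λT) = (B₀·e^(rT)/D − 0.5)/(1 − 0.5) = (149.3463·1.121503/190.0203 − 0.5)/0.5 = 0.76288805
λ = −ln(0.76288805)/7.3506 = 0.036819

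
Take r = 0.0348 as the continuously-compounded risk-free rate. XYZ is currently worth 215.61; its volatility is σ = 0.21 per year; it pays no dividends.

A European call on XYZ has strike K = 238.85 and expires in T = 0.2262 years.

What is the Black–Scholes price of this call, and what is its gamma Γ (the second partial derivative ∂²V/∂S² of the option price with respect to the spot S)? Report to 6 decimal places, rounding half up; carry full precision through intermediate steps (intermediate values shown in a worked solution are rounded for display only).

price = 2.080514
Γ = 0.012399

σ√T = 0.21·√0.2262 = 0.099877
d₁ = (ln(S/K) + (r+σ²/2)T) / (σ√T) = (ln(215.61/238.85) + (0.0348+0.21²/2)·0.2262) / 0.099877 = (-0.102365 + 0.012859) / 0.099877 = -0.896153
d₂ = d₁ − σ√T = -0.896153 − 0.099877 = -0.996030
e^{−rT} = 0.992159
N(d₁) = 0.185086,  N(d₂) = 0.159618
Call price V = S·N(d₁) − K·e^{−rT}·N(d₂) = 39.906317 − 37.825802 = 2.080514
φ(d₁) = (1/√(2π))·e^{−d₁²/2} = 0.267006
Γ = φ(d₁) / (S·σ·√T) = 0.012399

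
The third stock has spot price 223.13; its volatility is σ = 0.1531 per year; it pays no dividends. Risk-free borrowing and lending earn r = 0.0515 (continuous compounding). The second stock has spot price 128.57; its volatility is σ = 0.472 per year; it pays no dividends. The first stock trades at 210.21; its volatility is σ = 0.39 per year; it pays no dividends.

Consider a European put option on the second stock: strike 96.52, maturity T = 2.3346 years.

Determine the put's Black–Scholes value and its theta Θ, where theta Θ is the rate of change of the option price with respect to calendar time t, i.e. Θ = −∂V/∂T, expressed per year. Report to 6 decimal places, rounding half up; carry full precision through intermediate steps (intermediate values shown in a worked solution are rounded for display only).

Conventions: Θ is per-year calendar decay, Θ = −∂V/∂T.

price = 13.062830
Θ = -3.317321

σ√T = 0.472·√2.3346 = 0.721188
d₁ = (ln(S/K) + (r+σ²/2)T) / (σ√T) = (ln(128.57/96.52) + (0.0515+0.472²/2)·2.3346) / 0.721188 = (0.286723 + 0.380288) / 0.721188 = 0.924879
d₂ = d₁ − σ√T = 0.924879 − 0.721188 = 0.203691
e^{−rT} = 0.886715
N(−d₁) = 0.177515,  N(−d₂) = 0.419297
Put price V = K·e^{−rT}·N(−d₂) − S·N(−d₁) = 35.885875 − 22.823045 = 13.062830
φ(d₁) = (1/√(2π))·e^{−d₁²/2} = 0.260113
Θ = −S·φ(d₁)·σ/(2√T) + r·K·e^{−rT}·N(−d₂) = −5.165444 + 1.848123 = -3.317321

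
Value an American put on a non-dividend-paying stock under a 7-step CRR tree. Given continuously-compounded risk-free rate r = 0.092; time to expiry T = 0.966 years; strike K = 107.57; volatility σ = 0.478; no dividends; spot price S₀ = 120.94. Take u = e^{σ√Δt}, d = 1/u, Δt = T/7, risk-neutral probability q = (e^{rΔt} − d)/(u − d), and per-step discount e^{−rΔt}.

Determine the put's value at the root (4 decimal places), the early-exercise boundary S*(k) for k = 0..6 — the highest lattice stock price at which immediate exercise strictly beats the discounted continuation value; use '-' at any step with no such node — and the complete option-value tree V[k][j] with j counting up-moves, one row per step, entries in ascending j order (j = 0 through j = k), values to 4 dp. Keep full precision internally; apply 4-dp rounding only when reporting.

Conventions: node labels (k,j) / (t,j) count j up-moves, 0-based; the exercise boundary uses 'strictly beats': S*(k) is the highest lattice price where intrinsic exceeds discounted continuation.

Δt=0.13800  u=1.19431  d=0.83730  q=0.49151  discount=0.98738
step 7 (expiry): payoffs max(K−S,0) = 72.6761 57.7982 36.5766 6.3066 0.0000 0.0000 0.0000 0.0000
step 6: (k=6,j=0): S=41.6741, K−S=65.8959, hold=64.5388 ⇒ V=65.8959 exercise | (k=6,j=1): S=59.4430, K−S=48.1270, hold=46.7699 ⇒ V=48.1270 exercise | (k=6,j=2): S=84.7882, K−S=22.7818, hold=21.4247 ⇒ V=22.7818 exercise | (k=6,j=3): S=120.9400, K−S=0.0000, hold=3.1663 ⇒ V=3.1663 continue | (k=6,j=4): S=172.5061, K−S=0.0000, hold=0.0000 ⇒ V=0.0000 continue | (k=6,j=5): S=246.0589, K−S=0.0000, hold=0.0000 ⇒ V=0.0000 continue | (k=6,j=6): S=350.9730, K−S=0.0000, hold=0.0000 ⇒ V=0.0000 continue  boundary S*=84.7882
step 5: (k=5,j=0): S=49.7718, K−S=57.7982, hold=56.4411 ⇒ V=57.7982 exercise | (k=5,j=1): S=70.9934, K−S=36.5766, hold=35.2195 ⇒ V=36.5766 exercise | (k=5,j=2): S=101.2634, K−S=6.3066, hold=12.9748 ⇒ V=12.9748 continue | (k=5,j=3): S=144.4399, K−S=0.0000, hold=1.5897 ⇒ V=1.5897 continue | (k=5,j=4): S=206.0259, K−S=0.0000, hold=0.0000 ⇒ V=0.0000 continue | (k=5,j=5): S=293.8708, K−S=0.0000, hold=0.0000 ⇒ V=0.0000 continue  boundary S*=70.9934
step 4: (k=4,j=0): S=59.4430, K−S=48.1270, hold=46.7699 ⇒ V=48.1270 exercise | (k=4,j=1): S=84.7882, K−S=22.7818, hold=24.6609 ⇒ V=24.6609 continue | (k=4,j=2): S=120.9400, K−S=0.0000, hold=7.2858 ⇒ V=7.2858 continue | (k=4,j=3): S=172.5061, K−S=0.0000, hold=0.7982 ⇒ V=0.7982 continue | (k=4,j=4): S=246.0589, K−S=0.0000, hold=0.0000 ⇒ V=0.0000 continue  boundary S*=59.4430
step 3: (k=3,j=0): S=70.9934, K−S=36.5766, hold=36.1314 ⇒ V=36.5766 exercise | (k=3,j=1): S=101.2634, K−S=6.3066, hold=15.9174 ⇒ V=15.9174 continue | (k=3,j=2): S=144.4399, K−S=0.0000, hold=4.0453 ⇒ V=4.0453 continue | (k=3,j=3): S=206.0259, K−S=0.0000, hold=0.4007 ⇒ V=0.4007 continue  boundary S*=70.9934
step 2: (k=2,j=0): S=84.7882, K−S=22.7818, hold=26.0890 ⇒ V=26.0890 continue | (k=2,j=1): S=120.9400, K−S=0.0000, hold=9.9550 ⇒ V=9.9550 continue | (k=2,j=2): S=172.5061, K−S=0.0000, hold=2.2255 ⇒ V=2.2255 continue  boundary S*=-
step 1: (k=1,j=0): S=101.2634, K−S=6.3066, hold=17.9298 ⇒ V=17.9298 continue | (k=1,j=1): S=144.4399, K−S=0.0000, hold=6.0782 ⇒ V=6.0782 continue  boundary S*=-
step 0: (k=0,j=0): S=120.9400, K−S=0.0000, hold=11.9519 ⇒ V=11.9519 continue  boundary S*=-

price = 11.9519
boundary = - - - 70.9934 59.4430 70.9934 84.7882
tree:
11.9519
17.9298 6.0782
26.0890 9.9550 2.2255
36.5766 15.9174 4.0453 0.4007
48.1270 24.6609 7.2858 0.7982 0.0000
57.7982 36.5766 12.9748 1.5897 0.0000 0.0000
65.8959 48.1270 22.7818 3.1663 0.0000 0.0000 0.0000
72.6761 57.7982 36.5766 6.3066 0.0000 0.0000 0.0000 0.0000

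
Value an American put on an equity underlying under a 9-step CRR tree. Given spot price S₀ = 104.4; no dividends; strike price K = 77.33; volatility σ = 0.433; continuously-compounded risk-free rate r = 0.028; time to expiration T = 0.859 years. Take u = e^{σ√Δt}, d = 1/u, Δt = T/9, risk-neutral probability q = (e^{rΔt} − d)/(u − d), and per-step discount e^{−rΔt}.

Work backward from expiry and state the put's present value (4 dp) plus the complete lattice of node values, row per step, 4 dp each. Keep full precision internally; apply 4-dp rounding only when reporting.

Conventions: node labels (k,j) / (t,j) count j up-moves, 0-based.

price = 4.4543
tree:
4.4543
6.5921 2.1314
9.5380 3.3936 0.7571
13.4408 5.3052 1.3132 0.1506
18.3621 8.1114 2.2529 0.2884 0.0000
24.1877 12.0670 3.8126 0.5525 0.0000 0.0000
30.5432 17.3434 6.3398 1.0585 0.0000 0.0000 0.0000
36.4014 23.8465 10.2984 2.0276 0.0000 0.0000 0.0000 0.0000
41.5260 30.5432 16.1914 3.8841 0.0000 0.0000 0.0000 0.0000 0.0000
46.0090 36.4014 23.8465 7.4405 0.0000 0.0000 0.0000 0.0000 0.0000 0.0000

params: Δt=0.09544 u=1.14313 d=0.87479 q=0.47658 e^(-rΔt)=0.99733
t_9 payoffs: 46.0090 36.4014 23.8465 7.4405 0.0000 0.0000 0.0000 0.0000 0.0000 0.0000
k=8: node(8,0) S=35.8040 payoff=41.5260 vs cont=41.3197 → 41.5260 [stop]  node(8,1) S=46.7868 payoff=30.5432 vs cont=30.3368 → 30.5432 [stop]  node(8,2) S=61.1386 payoff=16.1914 vs cont=15.9850 → 16.1914 [stop]  node(8,3) S=79.8929 payoff=0.0000 vs cont=3.8841 → 3.8841 [wait]  node(8,4) S=104.4000 payoff=0.0000 vs cont=0.0000 → 0.0000 [wait]  node(8,5) S=136.4246 payoff=0.0000 vs cont=0.0000 → 0.0000 [wait]  node(8,6) S=178.2728 payoff=0.0000 vs cont=0.0000 → 0.0000 [wait]  node(8,7) S=232.9580 payoff=0.0000 vs cont=0.0000 → 0.0000 [wait]  node(8,8) S=304.4177 payoff=0.0000 vs cont=0.0000 → 0.0000 [wait]
k=7: node(7,0) S=40.9286 payoff=36.4014 vs cont=36.1950 → 36.4014 [stop]  node(7,1) S=53.4835 payoff=23.8465 vs cont=23.6401 → 23.8465 [stop]  node(7,2) S=69.8895 payoff=7.4405 vs cont=10.2984 → 10.2984 [wait]  node(7,3) S=91.3281 payoff=0.0000 vs cont=2.0276 → 2.0276 [wait]  node(7,4) S=119.3429 payoff=0.0000 vs cont=0.0000 → 0.0000 [wait]  node(7,5) S=155.9513 payoff=0.0000 vs cont=0.0000 → 0.0000 [wait]  node(7,6) S=203.7893 payoff=0.0000 vs cont=0.0000 → 0.0000 [wait]  node(7,7) S=266.3016 payoff=0.0000 vs cont=0.0000 → 0.0000 [wait]
k=6: node(6,0) S=46.7868 payoff=30.5432 vs cont=30.3368 → 30.5432 [stop]  node(6,1) S=61.1386 payoff=16.1914 vs cont=17.3434 → 17.3434 [wait]  node(6,2) S=79.8929 payoff=0.0000 vs cont=6.3398 → 6.3398 [wait]  node(6,3) S=104.4000 payoff=0.0000 vs cont=1.0585 → 1.0585 [wait]  node(6,4) S=136.4246 payoff=0.0000 vs cont=0.0000 → 0.0000 [wait]  node(6,5) S=178.2728 payoff=0.0000 vs cont=0.0000 → 0.0000 [wait]  node(6,6) S=232.9580 payoff=0.0000 vs cont=0.0000 → 0.0000 [wait]
k=5: node(5,0) S=53.4835 payoff=23.8465 vs cont=24.1877 → 24.1877 [wait]  node(5,1) S=69.8895 payoff=7.4405 vs cont=12.0670 → 12.0670 [wait]  node(5,2) S=91.3281 payoff=0.0000 vs cont=3.8126 → 3.8126 [wait]  node(5,3) S=119.3429 payoff=0.0000 vs cont=0.5525 → 0.5525 [wait]  node(5,4) S=155.9513 payoff=0.0000 vs cont=0.0000 → 0.0000 [wait]  node(5,5) S=203.7893 payoff=0.0000 vs cont=0.0000 → 0.0000 [wait]
k=4: node(4,0) S=61.1386 payoff=16.1914 vs cont=18.3621 → 18.3621 [wait]  node(4,1) S=79.8929 payoff=0.0000 vs cont=8.1114 → 8.1114 [wait]  node(4,2) S=104.4000 payoff=0.0000 vs cont=2.2529 → 2.2529 [wait]  node(4,3) S=136.4246 payoff=0.0000 vs cont=0.2884 → 0.2884 [wait]  node(4,4) S=178.2728 payoff=0.0000 vs cont=0.0000 → 0.0000 [wait]
k=3: node(3,0) S=69.8895 payoff=7.4405 vs cont=13.4408 → 13.4408 [wait]  node(3,1) S=91.3281 payoff=0.0000 vs cont=5.3052 → 5.3052 [wait]  node(3,2) S=119.3429 payoff=0.0000 vs cont=1.3132 → 1.3132 [wait]  node(3,3) S=155.9513 payoff=0.0000 vs cont=0.1506 → 0.1506 [wait]
k=2: node(2,0) S=79.8929 payoff=0.0000 vs cont=9.5380 → 9.5380 [wait]  node(2,1) S=104.4000 payoff=0.0000 vs cont=3.3936 → 3.3936 [wait]  node(2,2) S=136.4246 payoff=0.0000 vs cont=0.7571 → 0.7571 [wait]
k=1: node(1,0) S=91.3281 payoff=0.0000 vs cont=6.5921 → 6.5921 [wait]  node(1,1) S=119.3429 payoff=0.0000 vs cont=2.1314 → 2.1314 [wait]
k=0: node(0,0) S=104.4000 payoff=0.0000 vs cont=4.4543 → 4.4543 [wait]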